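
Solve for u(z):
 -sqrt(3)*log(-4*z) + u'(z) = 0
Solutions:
 u(z) = C1 + sqrt(3)*z*log(-z) + sqrt(3)*z*(-1 + 2*log(2))


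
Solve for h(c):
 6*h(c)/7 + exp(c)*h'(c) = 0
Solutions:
 h(c) = C1*exp(6*exp(-c)/7)


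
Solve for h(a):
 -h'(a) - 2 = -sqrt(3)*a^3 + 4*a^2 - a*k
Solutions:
 h(a) = C1 + sqrt(3)*a^4/4 - 4*a^3/3 + a^2*k/2 - 2*a


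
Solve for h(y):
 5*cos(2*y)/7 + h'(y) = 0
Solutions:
 h(y) = C1 - 5*sin(2*y)/14


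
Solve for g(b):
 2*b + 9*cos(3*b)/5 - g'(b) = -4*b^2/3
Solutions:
 g(b) = C1 + 4*b^3/9 + b^2 + 3*sin(3*b)/5


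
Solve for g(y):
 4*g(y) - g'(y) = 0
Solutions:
 g(y) = C1*exp(4*y)


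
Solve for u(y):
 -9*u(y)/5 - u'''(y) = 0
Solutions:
 u(y) = C3*exp(-15^(2/3)*y/5) + (C1*sin(3*3^(1/6)*5^(2/3)*y/10) + C2*cos(3*3^(1/6)*5^(2/3)*y/10))*exp(15^(2/3)*y/10)


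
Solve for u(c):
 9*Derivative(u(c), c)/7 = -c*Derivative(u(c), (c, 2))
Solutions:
 u(c) = C1 + C2/c^(2/7)


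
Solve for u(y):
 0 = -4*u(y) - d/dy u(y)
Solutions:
 u(y) = C1*exp(-4*y)


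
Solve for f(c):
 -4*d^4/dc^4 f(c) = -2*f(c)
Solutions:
 f(c) = C1*exp(-2^(3/4)*c/2) + C2*exp(2^(3/4)*c/2) + C3*sin(2^(3/4)*c/2) + C4*cos(2^(3/4)*c/2)


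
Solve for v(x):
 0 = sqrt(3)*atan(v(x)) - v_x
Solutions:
 Integral(1/atan(_y), (_y, v(x))) = C1 + sqrt(3)*x


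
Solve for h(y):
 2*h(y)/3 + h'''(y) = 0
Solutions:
 h(y) = C3*exp(-2^(1/3)*3^(2/3)*y/3) + (C1*sin(2^(1/3)*3^(1/6)*y/2) + C2*cos(2^(1/3)*3^(1/6)*y/2))*exp(2^(1/3)*3^(2/3)*y/6)


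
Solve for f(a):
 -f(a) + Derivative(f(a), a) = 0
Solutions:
 f(a) = C1*exp(a)


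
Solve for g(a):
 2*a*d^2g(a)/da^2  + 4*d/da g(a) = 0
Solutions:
 g(a) = C1 + C2/a


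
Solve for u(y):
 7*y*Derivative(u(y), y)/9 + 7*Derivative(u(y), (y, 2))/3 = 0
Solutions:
 u(y) = C1 + C2*erf(sqrt(6)*y/6)


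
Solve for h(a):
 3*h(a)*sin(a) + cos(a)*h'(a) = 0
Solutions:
 h(a) = C1*cos(a)^3


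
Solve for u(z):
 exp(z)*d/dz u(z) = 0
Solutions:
 u(z) = C1


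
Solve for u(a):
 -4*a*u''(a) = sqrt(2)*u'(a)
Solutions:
 u(a) = C1 + C2*a^(1 - sqrt(2)/4)


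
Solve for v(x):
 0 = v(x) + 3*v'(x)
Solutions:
 v(x) = C1*exp(-x/3)


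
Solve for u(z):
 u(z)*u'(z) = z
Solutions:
 u(z) = -sqrt(C1 + z^2)
 u(z) = sqrt(C1 + z^2)


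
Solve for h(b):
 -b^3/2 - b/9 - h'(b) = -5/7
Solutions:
 h(b) = C1 - b^4/8 - b^2/18 + 5*b/7


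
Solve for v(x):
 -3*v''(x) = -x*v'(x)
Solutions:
 v(x) = C1 + C2*erfi(sqrt(6)*x/6)


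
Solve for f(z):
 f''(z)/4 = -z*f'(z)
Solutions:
 f(z) = C1 + C2*erf(sqrt(2)*z)


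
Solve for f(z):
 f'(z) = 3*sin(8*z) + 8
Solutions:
 f(z) = C1 + 8*z - 3*cos(8*z)/8


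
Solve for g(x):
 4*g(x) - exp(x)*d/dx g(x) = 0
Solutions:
 g(x) = C1*exp(-4*exp(-x))


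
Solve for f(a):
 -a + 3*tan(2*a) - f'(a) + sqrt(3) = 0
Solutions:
 f(a) = C1 - a^2/2 + sqrt(3)*a - 3*log(cos(2*a))/2


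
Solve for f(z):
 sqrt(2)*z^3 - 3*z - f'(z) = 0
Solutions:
 f(z) = C1 + sqrt(2)*z^4/4 - 3*z^2/2


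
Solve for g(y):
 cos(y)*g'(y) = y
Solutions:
 g(y) = C1 + Integral(y/cos(y), y)


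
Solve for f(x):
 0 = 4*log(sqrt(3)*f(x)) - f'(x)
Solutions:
 -Integral(1/(2*log(_y) + log(3)), (_y, f(x)))/2 = C1 - x


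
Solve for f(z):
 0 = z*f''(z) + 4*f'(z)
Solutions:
 f(z) = C1 + C2/z^3


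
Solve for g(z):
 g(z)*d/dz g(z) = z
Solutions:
 g(z) = -sqrt(C1 + z^2)
 g(z) = sqrt(C1 + z^2)


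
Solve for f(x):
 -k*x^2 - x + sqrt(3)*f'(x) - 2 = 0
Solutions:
 f(x) = C1 + sqrt(3)*k*x^3/9 + sqrt(3)*x^2/6 + 2*sqrt(3)*x/3


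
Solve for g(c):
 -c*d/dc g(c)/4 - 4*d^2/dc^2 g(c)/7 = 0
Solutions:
 g(c) = C1 + C2*erf(sqrt(14)*c/8)


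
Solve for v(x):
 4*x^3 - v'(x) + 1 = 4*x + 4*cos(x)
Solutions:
 v(x) = C1 + x^4 - 2*x^2 + x - 4*sin(x)


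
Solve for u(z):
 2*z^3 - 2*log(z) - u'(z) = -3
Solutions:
 u(z) = C1 + z^4/2 - 2*z*log(z) + 5*z


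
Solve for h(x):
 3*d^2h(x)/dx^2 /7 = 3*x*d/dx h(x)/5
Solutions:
 h(x) = C1 + C2*erfi(sqrt(70)*x/10)


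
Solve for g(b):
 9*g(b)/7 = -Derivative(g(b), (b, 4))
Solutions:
 g(b) = (C1*sin(sqrt(6)*7^(3/4)*b/14) + C2*cos(sqrt(6)*7^(3/4)*b/14))*exp(-sqrt(6)*7^(3/4)*b/14) + (C3*sin(sqrt(6)*7^(3/4)*b/14) + C4*cos(sqrt(6)*7^(3/4)*b/14))*exp(sqrt(6)*7^(3/4)*b/14)


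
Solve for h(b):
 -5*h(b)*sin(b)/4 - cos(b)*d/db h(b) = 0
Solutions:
 h(b) = C1*cos(b)^(5/4)


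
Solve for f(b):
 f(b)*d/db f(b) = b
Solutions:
 f(b) = -sqrt(C1 + b^2)
 f(b) = sqrt(C1 + b^2)


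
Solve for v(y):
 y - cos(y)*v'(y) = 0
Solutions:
 v(y) = C1 + Integral(y/cos(y), y)


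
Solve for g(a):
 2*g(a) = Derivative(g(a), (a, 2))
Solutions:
 g(a) = C1*exp(-sqrt(2)*a) + C2*exp(sqrt(2)*a)


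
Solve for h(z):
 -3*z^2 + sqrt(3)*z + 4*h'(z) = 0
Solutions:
 h(z) = C1 + z^3/4 - sqrt(3)*z^2/8


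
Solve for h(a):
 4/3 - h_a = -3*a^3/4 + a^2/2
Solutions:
 h(a) = C1 + 3*a^4/16 - a^3/6 + 4*a/3


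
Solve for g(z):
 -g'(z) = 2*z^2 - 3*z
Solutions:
 g(z) = C1 - 2*z^3/3 + 3*z^2/2


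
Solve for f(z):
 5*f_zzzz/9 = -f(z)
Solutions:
 f(z) = (C1*sin(5^(3/4)*sqrt(6)*z/10) + C2*cos(5^(3/4)*sqrt(6)*z/10))*exp(-5^(3/4)*sqrt(6)*z/10) + (C3*sin(5^(3/4)*sqrt(6)*z/10) + C4*cos(5^(3/4)*sqrt(6)*z/10))*exp(5^(3/4)*sqrt(6)*z/10)


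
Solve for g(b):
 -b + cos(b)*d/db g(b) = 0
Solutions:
 g(b) = C1 + Integral(b/cos(b), b)


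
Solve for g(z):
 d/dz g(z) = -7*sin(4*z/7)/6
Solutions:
 g(z) = C1 + 49*cos(4*z/7)/24


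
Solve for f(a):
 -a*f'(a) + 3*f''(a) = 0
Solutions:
 f(a) = C1 + C2*erfi(sqrt(6)*a/6)


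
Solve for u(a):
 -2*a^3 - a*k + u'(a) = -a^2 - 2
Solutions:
 u(a) = C1 + a^4/2 - a^3/3 + a^2*k/2 - 2*a


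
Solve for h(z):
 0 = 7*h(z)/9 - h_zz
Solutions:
 h(z) = C1*exp(-sqrt(7)*z/3) + C2*exp(sqrt(7)*z/3)


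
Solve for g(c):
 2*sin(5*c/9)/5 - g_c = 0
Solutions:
 g(c) = C1 - 18*cos(5*c/9)/25


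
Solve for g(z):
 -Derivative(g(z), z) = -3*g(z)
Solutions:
 g(z) = C1*exp(3*z)


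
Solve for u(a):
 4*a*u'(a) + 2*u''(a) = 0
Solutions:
 u(a) = C1 + C2*erf(a)


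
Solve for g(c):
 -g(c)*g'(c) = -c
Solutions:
 g(c) = -sqrt(C1 + c^2)
 g(c) = sqrt(C1 + c^2)


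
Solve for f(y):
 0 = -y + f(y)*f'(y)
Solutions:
 f(y) = -sqrt(C1 + y^2)
 f(y) = sqrt(C1 + y^2)


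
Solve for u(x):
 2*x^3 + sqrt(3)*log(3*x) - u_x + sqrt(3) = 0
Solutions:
 u(x) = C1 + x^4/2 + sqrt(3)*x*log(x) + sqrt(3)*x*log(3)


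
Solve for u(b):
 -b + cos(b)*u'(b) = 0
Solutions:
 u(b) = C1 + Integral(b/cos(b), b)


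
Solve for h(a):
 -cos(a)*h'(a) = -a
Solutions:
 h(a) = C1 + Integral(a/cos(a), a)


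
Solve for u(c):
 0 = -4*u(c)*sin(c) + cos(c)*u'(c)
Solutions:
 u(c) = C1/cos(c)^4


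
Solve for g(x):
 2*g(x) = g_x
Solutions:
 g(x) = C1*exp(2*x)


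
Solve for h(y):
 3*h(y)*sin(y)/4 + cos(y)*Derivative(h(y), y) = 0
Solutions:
 h(y) = C1*cos(y)^(3/4)


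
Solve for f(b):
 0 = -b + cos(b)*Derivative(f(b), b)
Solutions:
 f(b) = C1 + Integral(b/cos(b), b)


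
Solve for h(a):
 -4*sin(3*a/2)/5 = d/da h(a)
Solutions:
 h(a) = C1 + 8*cos(3*a/2)/15


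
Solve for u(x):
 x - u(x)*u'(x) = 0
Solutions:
 u(x) = -sqrt(C1 + x^2)
 u(x) = sqrt(C1 + x^2)


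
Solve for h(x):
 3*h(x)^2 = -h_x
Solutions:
 h(x) = 1/(C1 + 3*x)


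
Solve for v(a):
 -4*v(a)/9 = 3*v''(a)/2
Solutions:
 v(a) = C1*sin(2*sqrt(6)*a/9) + C2*cos(2*sqrt(6)*a/9)


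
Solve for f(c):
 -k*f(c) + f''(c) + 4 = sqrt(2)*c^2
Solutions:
 f(c) = C1*exp(-c*sqrt(k)) + C2*exp(c*sqrt(k)) - sqrt(2)*c^2/k + 4/k - 2*sqrt(2)/k^2


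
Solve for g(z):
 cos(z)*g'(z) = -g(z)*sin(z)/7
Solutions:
 g(z) = C1*cos(z)^(1/7)


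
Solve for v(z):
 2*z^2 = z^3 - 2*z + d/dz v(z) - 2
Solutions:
 v(z) = C1 - z^4/4 + 2*z^3/3 + z^2 + 2*z


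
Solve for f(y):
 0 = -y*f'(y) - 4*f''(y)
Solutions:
 f(y) = C1 + C2*erf(sqrt(2)*y/4)


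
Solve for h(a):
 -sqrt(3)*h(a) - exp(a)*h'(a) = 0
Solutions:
 h(a) = C1*exp(sqrt(3)*exp(-a))


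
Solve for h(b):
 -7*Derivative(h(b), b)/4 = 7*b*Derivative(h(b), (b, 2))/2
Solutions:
 h(b) = C1 + C2*sqrt(b)


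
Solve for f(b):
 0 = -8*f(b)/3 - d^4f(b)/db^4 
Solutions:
 f(b) = (C1*sin(2^(1/4)*3^(3/4)*b/3) + C2*cos(2^(1/4)*3^(3/4)*b/3))*exp(-2^(1/4)*3^(3/4)*b/3) + (C3*sin(2^(1/4)*3^(3/4)*b/3) + C4*cos(2^(1/4)*3^(3/4)*b/3))*exp(2^(1/4)*3^(3/4)*b/3)


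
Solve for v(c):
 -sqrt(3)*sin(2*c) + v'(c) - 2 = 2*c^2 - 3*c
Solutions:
 v(c) = C1 + 2*c^3/3 - 3*c^2/2 + 2*c - sqrt(3)*cos(2*c)/2


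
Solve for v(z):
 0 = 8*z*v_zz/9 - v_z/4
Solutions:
 v(z) = C1 + C2*z^(41/32)


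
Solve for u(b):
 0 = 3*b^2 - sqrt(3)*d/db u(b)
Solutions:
 u(b) = C1 + sqrt(3)*b^3/3


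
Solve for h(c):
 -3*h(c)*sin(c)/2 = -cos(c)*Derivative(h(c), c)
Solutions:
 h(c) = C1/cos(c)^(3/2)


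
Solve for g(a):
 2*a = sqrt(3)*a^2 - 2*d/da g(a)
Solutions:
 g(a) = C1 + sqrt(3)*a^3/6 - a^2/2


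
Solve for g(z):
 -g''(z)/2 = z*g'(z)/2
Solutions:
 g(z) = C1 + C2*erf(sqrt(2)*z/2)


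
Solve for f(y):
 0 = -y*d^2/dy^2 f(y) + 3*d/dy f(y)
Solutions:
 f(y) = C1 + C2*y^4


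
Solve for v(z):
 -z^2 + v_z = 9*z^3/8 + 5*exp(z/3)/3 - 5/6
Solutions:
 v(z) = C1 + 9*z^4/32 + z^3/3 - 5*z/6 + 5*exp(z/3)


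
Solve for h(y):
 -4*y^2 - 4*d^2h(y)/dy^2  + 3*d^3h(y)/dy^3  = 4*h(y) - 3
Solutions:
 h(y) = C1*exp(y*(-2^(1/3)*(9*sqrt(921) + 275)^(1/3) - 8*2^(2/3)/(9*sqrt(921) + 275)^(1/3) + 8)/18)*sin(2^(1/3)*sqrt(3)*y*(-(9*sqrt(921) + 275)^(1/3) + 8*2^(1/3)/(9*sqrt(921) + 275)^(1/3))/18) + C2*exp(y*(-2^(1/3)*(9*sqrt(921) + 275)^(1/3) - 8*2^(2/3)/(9*sqrt(921) + 275)^(1/3) + 8)/18)*cos(2^(1/3)*sqrt(3)*y*(-(9*sqrt(921) + 275)^(1/3) + 8*2^(1/3)/(9*sqrt(921) + 275)^(1/3))/18) + C3*exp(y*(8*2^(2/3)/(9*sqrt(921) + 275)^(1/3) + 4 + 2^(1/3)*(9*sqrt(921) + 275)^(1/3))/9) - y^2 + 11/4


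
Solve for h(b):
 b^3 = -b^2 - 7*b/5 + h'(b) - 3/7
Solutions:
 h(b) = C1 + b^4/4 + b^3/3 + 7*b^2/10 + 3*b/7


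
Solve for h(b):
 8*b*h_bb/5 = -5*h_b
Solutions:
 h(b) = C1 + C2/b^(17/8)


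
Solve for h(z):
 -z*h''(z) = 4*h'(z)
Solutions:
 h(z) = C1 + C2/z^3


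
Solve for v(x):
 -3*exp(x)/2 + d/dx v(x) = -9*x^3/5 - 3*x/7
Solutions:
 v(x) = C1 - 9*x^4/20 - 3*x^2/14 + 3*exp(x)/2


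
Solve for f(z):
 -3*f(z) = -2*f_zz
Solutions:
 f(z) = C1*exp(-sqrt(6)*z/2) + C2*exp(sqrt(6)*z/2)


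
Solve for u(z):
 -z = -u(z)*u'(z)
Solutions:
 u(z) = -sqrt(C1 + z^2)
 u(z) = sqrt(C1 + z^2)


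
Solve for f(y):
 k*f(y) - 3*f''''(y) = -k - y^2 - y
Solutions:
 f(y) = C1*exp(-3^(3/4)*k^(1/4)*y/3) + C2*exp(3^(3/4)*k^(1/4)*y/3) + C3*exp(-3^(3/4)*I*k^(1/4)*y/3) + C4*exp(3^(3/4)*I*k^(1/4)*y/3) - 1 - y^2/k - y/k


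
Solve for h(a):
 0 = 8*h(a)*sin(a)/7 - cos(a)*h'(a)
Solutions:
 h(a) = C1/cos(a)^(8/7)


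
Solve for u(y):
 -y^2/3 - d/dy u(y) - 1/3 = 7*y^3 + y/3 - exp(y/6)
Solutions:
 u(y) = C1 - 7*y^4/4 - y^3/9 - y^2/6 - y/3 + 6*exp(y/6)


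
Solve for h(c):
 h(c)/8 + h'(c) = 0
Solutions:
 h(c) = C1*exp(-c/8)


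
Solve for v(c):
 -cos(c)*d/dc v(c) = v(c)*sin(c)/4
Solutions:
 v(c) = C1*cos(c)^(1/4)


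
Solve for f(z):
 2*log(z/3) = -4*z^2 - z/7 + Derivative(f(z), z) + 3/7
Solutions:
 f(z) = C1 + 4*z^3/3 + z^2/14 + 2*z*log(z) - 17*z/7 - 2*z*log(3)


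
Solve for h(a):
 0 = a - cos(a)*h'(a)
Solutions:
 h(a) = C1 + Integral(a/cos(a), a)


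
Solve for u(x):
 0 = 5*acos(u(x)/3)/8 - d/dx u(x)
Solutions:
 Integral(1/acos(_y/3), (_y, u(x))) = C1 + 5*x/8


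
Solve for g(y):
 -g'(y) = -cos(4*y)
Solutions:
 g(y) = C1 + sin(4*y)/4


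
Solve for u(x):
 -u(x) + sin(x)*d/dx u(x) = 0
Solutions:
 u(x) = C1*sqrt(cos(x) - 1)/sqrt(cos(x) + 1)


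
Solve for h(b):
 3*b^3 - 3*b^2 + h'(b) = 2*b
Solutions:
 h(b) = C1 - 3*b^4/4 + b^3 + b^2


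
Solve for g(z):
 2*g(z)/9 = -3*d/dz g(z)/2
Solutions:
 g(z) = C1*exp(-4*z/27)


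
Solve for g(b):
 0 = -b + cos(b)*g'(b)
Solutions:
 g(b) = C1 + Integral(b/cos(b), b)


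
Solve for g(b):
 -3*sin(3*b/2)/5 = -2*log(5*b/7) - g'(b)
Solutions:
 g(b) = C1 - 2*b*log(b) - 2*b*log(5) + 2*b + 2*b*log(7) - 2*cos(3*b/2)/5


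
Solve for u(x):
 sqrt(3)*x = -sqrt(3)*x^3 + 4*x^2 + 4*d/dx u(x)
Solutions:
 u(x) = C1 + sqrt(3)*x^4/16 - x^3/3 + sqrt(3)*x^2/8


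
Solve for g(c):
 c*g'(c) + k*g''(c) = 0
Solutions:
 g(c) = C1 + C2*sqrt(k)*erf(sqrt(2)*c*sqrt(1/k)/2)


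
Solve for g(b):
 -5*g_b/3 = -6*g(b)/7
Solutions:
 g(b) = C1*exp(18*b/35)


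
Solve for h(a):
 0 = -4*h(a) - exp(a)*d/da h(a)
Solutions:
 h(a) = C1*exp(4*exp(-a))


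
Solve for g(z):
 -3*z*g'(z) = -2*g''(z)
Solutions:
 g(z) = C1 + C2*erfi(sqrt(3)*z/2)


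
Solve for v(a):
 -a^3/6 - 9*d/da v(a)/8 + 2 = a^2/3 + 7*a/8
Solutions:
 v(a) = C1 - a^4/27 - 8*a^3/81 - 7*a^2/18 + 16*a/9


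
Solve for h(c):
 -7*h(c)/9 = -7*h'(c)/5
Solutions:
 h(c) = C1*exp(5*c/9)


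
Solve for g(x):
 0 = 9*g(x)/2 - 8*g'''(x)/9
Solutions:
 g(x) = C3*exp(3*2^(2/3)*3^(1/3)*x/4) + (C1*sin(3*2^(2/3)*3^(5/6)*x/8) + C2*cos(3*2^(2/3)*3^(5/6)*x/8))*exp(-3*2^(2/3)*3^(1/3)*x/8)


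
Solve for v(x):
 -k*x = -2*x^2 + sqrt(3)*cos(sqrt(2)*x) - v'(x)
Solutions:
 v(x) = C1 + k*x^2/2 - 2*x^3/3 + sqrt(6)*sin(sqrt(2)*x)/2


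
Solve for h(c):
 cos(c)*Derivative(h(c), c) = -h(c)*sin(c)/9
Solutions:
 h(c) = C1*cos(c)^(1/9)


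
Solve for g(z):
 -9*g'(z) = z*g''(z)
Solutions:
 g(z) = C1 + C2/z^8


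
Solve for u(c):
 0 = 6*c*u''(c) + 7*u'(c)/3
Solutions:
 u(c) = C1 + C2*c^(11/18)


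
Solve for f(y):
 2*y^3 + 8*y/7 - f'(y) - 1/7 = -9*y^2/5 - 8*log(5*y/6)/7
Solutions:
 f(y) = C1 + y^4/2 + 3*y^3/5 + 4*y^2/7 + 8*y*log(y)/7 - 8*y*log(6)/7 - 9*y/7 + 8*y*log(5)/7


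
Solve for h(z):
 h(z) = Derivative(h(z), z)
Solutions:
 h(z) = C1*exp(z)


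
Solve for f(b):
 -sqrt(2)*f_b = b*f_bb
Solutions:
 f(b) = C1 + C2*b^(1 - sqrt(2))


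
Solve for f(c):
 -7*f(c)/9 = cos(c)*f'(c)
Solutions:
 f(c) = C1*(sin(c) - 1)^(7/18)/(sin(c) + 1)^(7/18)


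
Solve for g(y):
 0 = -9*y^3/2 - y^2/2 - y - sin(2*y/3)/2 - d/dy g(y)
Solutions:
 g(y) = C1 - 9*y^4/8 - y^3/6 - y^2/2 + 3*cos(2*y/3)/4


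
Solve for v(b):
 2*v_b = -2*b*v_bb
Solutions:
 v(b) = C1 + C2*log(b)


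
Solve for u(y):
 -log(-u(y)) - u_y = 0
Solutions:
 -li(-u(y)) = C1 - y


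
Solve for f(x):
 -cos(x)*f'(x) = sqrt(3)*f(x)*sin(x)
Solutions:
 f(x) = C1*cos(x)^(sqrt(3))


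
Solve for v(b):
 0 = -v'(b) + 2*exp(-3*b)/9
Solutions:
 v(b) = C1 - 2*exp(-3*b)/27


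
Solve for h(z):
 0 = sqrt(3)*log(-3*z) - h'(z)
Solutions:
 h(z) = C1 + sqrt(3)*z*log(-z) + sqrt(3)*z*(-1 + log(3))


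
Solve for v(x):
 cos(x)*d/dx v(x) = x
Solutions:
 v(x) = C1 + Integral(x/cos(x), x)


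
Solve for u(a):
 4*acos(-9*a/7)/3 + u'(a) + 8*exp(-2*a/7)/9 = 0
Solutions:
 u(a) = C1 - 4*a*acos(-9*a/7)/3 - 4*sqrt(49 - 81*a^2)/27 + 28*exp(-2*a/7)/9


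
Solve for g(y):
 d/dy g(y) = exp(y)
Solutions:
 g(y) = C1 + exp(y)


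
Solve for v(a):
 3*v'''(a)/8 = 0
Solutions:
 v(a) = C1 + C2*a + C3*a^2


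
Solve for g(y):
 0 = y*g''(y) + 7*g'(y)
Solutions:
 g(y) = C1 + C2/y^6


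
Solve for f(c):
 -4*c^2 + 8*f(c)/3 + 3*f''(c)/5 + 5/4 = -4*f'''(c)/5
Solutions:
 f(c) = C1*exp(c*(-6 + 3*3^(1/3)/(8*sqrt(1630) + 323)^(1/3) + 3^(2/3)*(8*sqrt(1630) + 323)^(1/3))/24)*sin(3^(1/6)*c*(-(8*sqrt(1630) + 323)^(1/3) + 3^(2/3)/(8*sqrt(1630) + 323)^(1/3))/8) + C2*exp(c*(-6 + 3*3^(1/3)/(8*sqrt(1630) + 323)^(1/3) + 3^(2/3)*(8*sqrt(1630) + 323)^(1/3))/24)*cos(3^(1/6)*c*(-(8*sqrt(1630) + 323)^(1/3) + 3^(2/3)/(8*sqrt(1630) + 323)^(1/3))/8) + C3*exp(-c*(3*3^(1/3)/(8*sqrt(1630) + 323)^(1/3) + 3 + 3^(2/3)*(8*sqrt(1630) + 323)^(1/3))/12) + 3*c^2/2 - 183/160


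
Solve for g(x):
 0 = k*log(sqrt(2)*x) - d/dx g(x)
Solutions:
 g(x) = C1 + k*x*log(x) - k*x + k*x*log(2)/2


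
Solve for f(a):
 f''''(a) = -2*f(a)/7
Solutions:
 f(a) = (C1*sin(14^(3/4)*a/14) + C2*cos(14^(3/4)*a/14))*exp(-14^(3/4)*a/14) + (C3*sin(14^(3/4)*a/14) + C4*cos(14^(3/4)*a/14))*exp(14^(3/4)*a/14)


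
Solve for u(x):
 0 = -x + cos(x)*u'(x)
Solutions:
 u(x) = C1 + Integral(x/cos(x), x)


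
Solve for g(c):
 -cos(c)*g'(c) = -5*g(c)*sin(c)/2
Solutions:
 g(c) = C1/cos(c)^(5/2)


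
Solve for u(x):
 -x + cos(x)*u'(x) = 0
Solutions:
 u(x) = C1 + Integral(x/cos(x), x)


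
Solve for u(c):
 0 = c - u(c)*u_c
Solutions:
 u(c) = -sqrt(C1 + c^2)
 u(c) = sqrt(C1 + c^2)


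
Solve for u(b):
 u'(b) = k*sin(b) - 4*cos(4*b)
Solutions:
 u(b) = C1 - k*cos(b) - sin(4*b)


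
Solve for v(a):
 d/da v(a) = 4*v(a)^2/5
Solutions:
 v(a) = -5/(C1 + 4*a)


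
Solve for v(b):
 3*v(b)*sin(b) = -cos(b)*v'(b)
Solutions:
 v(b) = C1*cos(b)^3


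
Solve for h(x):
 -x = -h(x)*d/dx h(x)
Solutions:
 h(x) = -sqrt(C1 + x^2)
 h(x) = sqrt(C1 + x^2)


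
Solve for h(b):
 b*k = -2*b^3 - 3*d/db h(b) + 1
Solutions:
 h(b) = C1 - b^4/6 - b^2*k/6 + b/3


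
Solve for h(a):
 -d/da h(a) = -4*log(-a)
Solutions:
 h(a) = C1 + 4*a*log(-a) - 4*a


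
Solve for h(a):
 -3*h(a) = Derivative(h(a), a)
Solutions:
 h(a) = C1*exp(-3*a)


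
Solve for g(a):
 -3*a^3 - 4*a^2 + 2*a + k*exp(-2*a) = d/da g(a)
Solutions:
 g(a) = C1 - 3*a^4/4 - 4*a^3/3 + a^2 - k*exp(-2*a)/2


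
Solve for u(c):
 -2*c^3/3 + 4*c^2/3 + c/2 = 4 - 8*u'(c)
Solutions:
 u(c) = C1 + c^4/48 - c^3/18 - c^2/32 + c/2


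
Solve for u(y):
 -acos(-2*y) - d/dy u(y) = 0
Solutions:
 u(y) = C1 - y*acos(-2*y) - sqrt(1 - 4*y^2)/2


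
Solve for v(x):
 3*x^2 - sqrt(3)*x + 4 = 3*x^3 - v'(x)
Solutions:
 v(x) = C1 + 3*x^4/4 - x^3 + sqrt(3)*x^2/2 - 4*x


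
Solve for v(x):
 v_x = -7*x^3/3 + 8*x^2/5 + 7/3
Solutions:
 v(x) = C1 - 7*x^4/12 + 8*x^3/15 + 7*x/3


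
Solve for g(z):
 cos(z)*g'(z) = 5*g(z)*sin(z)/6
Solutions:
 g(z) = C1/cos(z)^(5/6)


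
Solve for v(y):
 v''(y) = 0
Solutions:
 v(y) = C1 + C2*y


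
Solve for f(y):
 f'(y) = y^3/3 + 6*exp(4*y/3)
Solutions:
 f(y) = C1 + y^4/12 + 9*exp(4*y/3)/2


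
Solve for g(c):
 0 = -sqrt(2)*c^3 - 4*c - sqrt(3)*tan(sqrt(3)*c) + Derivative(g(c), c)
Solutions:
 g(c) = C1 + sqrt(2)*c^4/4 + 2*c^2 - log(cos(sqrt(3)*c))


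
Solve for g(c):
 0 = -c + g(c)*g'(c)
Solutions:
 g(c) = -sqrt(C1 + c^2)
 g(c) = sqrt(C1 + c^2)


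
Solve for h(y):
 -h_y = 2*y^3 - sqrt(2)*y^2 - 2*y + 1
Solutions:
 h(y) = C1 - y^4/2 + sqrt(2)*y^3/3 + y^2 - y


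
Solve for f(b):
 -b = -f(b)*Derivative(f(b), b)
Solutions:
 f(b) = -sqrt(C1 + b^2)
 f(b) = sqrt(C1 + b^2)


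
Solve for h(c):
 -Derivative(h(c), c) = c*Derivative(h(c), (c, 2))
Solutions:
 h(c) = C1 + C2*log(c)


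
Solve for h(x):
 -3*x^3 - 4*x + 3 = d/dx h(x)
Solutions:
 h(x) = C1 - 3*x^4/4 - 2*x^2 + 3*x


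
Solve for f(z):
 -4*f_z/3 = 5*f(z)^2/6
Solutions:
 f(z) = 8/(C1 + 5*z)


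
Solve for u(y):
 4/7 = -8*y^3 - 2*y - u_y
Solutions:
 u(y) = C1 - 2*y^4 - y^2 - 4*y/7


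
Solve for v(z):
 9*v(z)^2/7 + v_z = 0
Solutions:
 v(z) = 7/(C1 + 9*z)


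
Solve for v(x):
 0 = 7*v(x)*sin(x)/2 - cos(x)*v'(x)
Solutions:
 v(x) = C1/cos(x)^(7/2)


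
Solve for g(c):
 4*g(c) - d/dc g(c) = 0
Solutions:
 g(c) = C1*exp(4*c)


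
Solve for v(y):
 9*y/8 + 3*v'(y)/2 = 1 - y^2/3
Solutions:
 v(y) = C1 - 2*y^3/27 - 3*y^2/8 + 2*y/3


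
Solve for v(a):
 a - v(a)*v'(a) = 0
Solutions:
 v(a) = -sqrt(C1 + a^2)
 v(a) = sqrt(C1 + a^2)


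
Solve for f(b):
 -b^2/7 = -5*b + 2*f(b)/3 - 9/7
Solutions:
 f(b) = -3*b^2/14 + 15*b/2 + 27/14


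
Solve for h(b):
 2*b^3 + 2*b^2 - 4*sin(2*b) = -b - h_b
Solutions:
 h(b) = C1 - b^4/2 - 2*b^3/3 - b^2/2 - 2*cos(2*b)


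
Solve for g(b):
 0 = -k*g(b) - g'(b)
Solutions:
 g(b) = C1*exp(-b*k)


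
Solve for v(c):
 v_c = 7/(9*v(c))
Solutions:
 v(c) = -sqrt(C1 + 14*c)/3
 v(c) = sqrt(C1 + 14*c)/3


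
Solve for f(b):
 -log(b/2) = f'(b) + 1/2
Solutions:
 f(b) = C1 - b*log(b) + b/2 + b*log(2)


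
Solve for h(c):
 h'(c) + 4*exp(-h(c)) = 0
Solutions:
 h(c) = log(C1 - 4*c)


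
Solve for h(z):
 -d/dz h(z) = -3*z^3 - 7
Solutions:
 h(z) = C1 + 3*z^4/4 + 7*z


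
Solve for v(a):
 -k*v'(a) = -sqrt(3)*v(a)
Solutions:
 v(a) = C1*exp(sqrt(3)*a/k)


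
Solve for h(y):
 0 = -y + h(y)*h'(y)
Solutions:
 h(y) = -sqrt(C1 + y^2)
 h(y) = sqrt(C1 + y^2)


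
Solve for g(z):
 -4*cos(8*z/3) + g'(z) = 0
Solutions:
 g(z) = C1 + 3*sin(8*z/3)/2


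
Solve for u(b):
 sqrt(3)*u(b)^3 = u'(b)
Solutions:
 u(b) = -sqrt(2)*sqrt(-1/(C1 + sqrt(3)*b))/2
 u(b) = sqrt(2)*sqrt(-1/(C1 + sqrt(3)*b))/2


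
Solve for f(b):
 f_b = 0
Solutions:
 f(b) = C1


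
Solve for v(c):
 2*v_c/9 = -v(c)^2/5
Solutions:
 v(c) = 10/(C1 + 9*c)


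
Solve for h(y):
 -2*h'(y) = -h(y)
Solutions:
 h(y) = C1*exp(y/2)


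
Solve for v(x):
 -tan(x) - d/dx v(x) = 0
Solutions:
 v(x) = C1 + log(cos(x))


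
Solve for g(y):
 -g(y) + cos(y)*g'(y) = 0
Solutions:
 g(y) = C1*sqrt(sin(y) + 1)/sqrt(sin(y) - 1)


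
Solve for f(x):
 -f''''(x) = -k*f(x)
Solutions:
 f(x) = C1*exp(-k^(1/4)*x) + C2*exp(k^(1/4)*x) + C3*exp(-I*k^(1/4)*x) + C4*exp(I*k^(1/4)*x)


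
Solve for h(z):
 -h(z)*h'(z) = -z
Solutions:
 h(z) = -sqrt(C1 + z^2)
 h(z) = sqrt(C1 + z^2)


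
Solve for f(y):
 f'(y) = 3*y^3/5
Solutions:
 f(y) = C1 + 3*y^4/20


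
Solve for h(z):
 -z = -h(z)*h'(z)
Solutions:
 h(z) = -sqrt(C1 + z^2)
 h(z) = sqrt(C1 + z^2)


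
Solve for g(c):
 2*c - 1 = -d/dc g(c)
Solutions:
 g(c) = C1 - c^2 + c


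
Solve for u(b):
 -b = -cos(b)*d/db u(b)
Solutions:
 u(b) = C1 + Integral(b/cos(b), b)


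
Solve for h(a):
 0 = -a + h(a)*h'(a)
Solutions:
 h(a) = -sqrt(C1 + a^2)
 h(a) = sqrt(C1 + a^2)


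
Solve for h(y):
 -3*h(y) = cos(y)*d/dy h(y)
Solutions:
 h(y) = C1*(sin(y) - 1)^(3/2)/(sin(y) + 1)^(3/2)


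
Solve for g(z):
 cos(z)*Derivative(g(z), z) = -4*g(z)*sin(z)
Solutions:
 g(z) = C1*cos(z)^4


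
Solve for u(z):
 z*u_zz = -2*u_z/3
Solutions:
 u(z) = C1 + C2*z^(1/3)


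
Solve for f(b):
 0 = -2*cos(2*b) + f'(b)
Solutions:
 f(b) = C1 + sin(2*b)


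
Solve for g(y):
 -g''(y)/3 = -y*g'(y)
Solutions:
 g(y) = C1 + C2*erfi(sqrt(6)*y/2)


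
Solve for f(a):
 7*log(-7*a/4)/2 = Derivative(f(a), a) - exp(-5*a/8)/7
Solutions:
 f(a) = C1 + 7*a*log(-a)/2 + a*(-7*log(2) - 7/2 + 7*log(7)/2) - 8*exp(-5*a/8)/35


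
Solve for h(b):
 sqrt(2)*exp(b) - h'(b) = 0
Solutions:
 h(b) = C1 + sqrt(2)*exp(b)


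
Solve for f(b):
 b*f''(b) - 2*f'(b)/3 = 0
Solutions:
 f(b) = C1 + C2*b^(5/3)


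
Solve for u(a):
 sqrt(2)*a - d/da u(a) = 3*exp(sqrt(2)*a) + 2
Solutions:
 u(a) = C1 + sqrt(2)*a^2/2 - 2*a - 3*sqrt(2)*exp(sqrt(2)*a)/2


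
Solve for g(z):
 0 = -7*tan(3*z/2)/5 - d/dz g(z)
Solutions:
 g(z) = C1 + 14*log(cos(3*z/2))/15


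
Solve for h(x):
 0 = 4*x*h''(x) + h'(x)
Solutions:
 h(x) = C1 + C2*x^(3/4)


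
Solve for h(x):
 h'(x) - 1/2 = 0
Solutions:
 h(x) = C1 + x/2


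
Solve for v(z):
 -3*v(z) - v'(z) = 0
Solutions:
 v(z) = C1*exp(-3*z)


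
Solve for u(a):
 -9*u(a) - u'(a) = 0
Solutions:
 u(a) = C1*exp(-9*a)


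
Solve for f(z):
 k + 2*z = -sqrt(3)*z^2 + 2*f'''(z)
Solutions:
 f(z) = C1 + C2*z + C3*z^2 + k*z^3/12 + sqrt(3)*z^5/120 + z^4/24


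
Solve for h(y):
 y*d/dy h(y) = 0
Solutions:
 h(y) = C1


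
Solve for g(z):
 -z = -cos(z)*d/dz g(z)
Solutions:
 g(z) = C1 + Integral(z/cos(z), z)


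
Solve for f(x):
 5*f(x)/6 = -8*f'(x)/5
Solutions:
 f(x) = C1*exp(-25*x/48)


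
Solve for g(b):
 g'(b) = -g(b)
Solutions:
 g(b) = C1*exp(-b)


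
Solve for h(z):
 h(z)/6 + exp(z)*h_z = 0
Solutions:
 h(z) = C1*exp(exp(-z)/6)


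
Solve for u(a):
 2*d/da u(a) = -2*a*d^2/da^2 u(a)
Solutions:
 u(a) = C1 + C2*log(a)


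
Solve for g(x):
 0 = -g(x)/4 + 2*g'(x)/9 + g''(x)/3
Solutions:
 g(x) = C1*exp(x*(-2 + sqrt(31))/6) + C2*exp(-x*(2 + sqrt(31))/6)


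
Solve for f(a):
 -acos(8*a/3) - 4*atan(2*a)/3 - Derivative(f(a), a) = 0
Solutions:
 f(a) = C1 - a*acos(8*a/3) - 4*a*atan(2*a)/3 + sqrt(9 - 64*a^2)/8 + log(4*a^2 + 1)/3


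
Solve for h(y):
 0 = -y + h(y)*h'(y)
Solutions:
 h(y) = -sqrt(C1 + y^2)
 h(y) = sqrt(C1 + y^2)


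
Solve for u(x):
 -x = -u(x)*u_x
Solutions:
 u(x) = -sqrt(C1 + x^2)
 u(x) = sqrt(C1 + x^2)


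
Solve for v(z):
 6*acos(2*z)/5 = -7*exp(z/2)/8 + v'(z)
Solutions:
 v(z) = C1 + 6*z*acos(2*z)/5 - 3*sqrt(1 - 4*z^2)/5 + 7*exp(z/2)/4


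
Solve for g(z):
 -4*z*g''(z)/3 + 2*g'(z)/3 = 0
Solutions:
 g(z) = C1 + C2*z^(3/2)


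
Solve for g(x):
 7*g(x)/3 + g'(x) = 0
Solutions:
 g(x) = C1*exp(-7*x/3)


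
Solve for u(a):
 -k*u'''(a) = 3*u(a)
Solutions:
 u(a) = C1*exp(3^(1/3)*a*(-1/k)^(1/3)) + C2*exp(a*(-1/k)^(1/3)*(-3^(1/3) + 3^(5/6)*I)/2) + C3*exp(-a*(-1/k)^(1/3)*(3^(1/3) + 3^(5/6)*I)/2)


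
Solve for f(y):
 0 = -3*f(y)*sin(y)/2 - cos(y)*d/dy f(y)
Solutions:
 f(y) = C1*cos(y)^(3/2)


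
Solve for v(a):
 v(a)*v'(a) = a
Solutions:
 v(a) = -sqrt(C1 + a^2)
 v(a) = sqrt(C1 + a^2)


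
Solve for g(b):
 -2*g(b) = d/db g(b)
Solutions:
 g(b) = C1*exp(-2*b)


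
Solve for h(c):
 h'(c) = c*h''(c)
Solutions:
 h(c) = C1 + C2*c^2


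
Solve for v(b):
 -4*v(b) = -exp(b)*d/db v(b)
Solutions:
 v(b) = C1*exp(-4*exp(-b))


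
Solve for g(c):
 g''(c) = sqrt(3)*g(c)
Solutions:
 g(c) = C1*exp(-3^(1/4)*c) + C2*exp(3^(1/4)*c)


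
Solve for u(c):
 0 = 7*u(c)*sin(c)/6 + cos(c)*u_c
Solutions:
 u(c) = C1*cos(c)^(7/6)


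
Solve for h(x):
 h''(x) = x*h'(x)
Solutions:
 h(x) = C1 + C2*erfi(sqrt(2)*x/2)


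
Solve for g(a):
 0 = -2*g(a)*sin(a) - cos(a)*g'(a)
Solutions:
 g(a) = C1*cos(a)^2


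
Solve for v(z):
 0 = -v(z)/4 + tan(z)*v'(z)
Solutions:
 v(z) = C1*sin(z)^(1/4)


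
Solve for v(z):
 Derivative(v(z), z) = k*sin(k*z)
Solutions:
 v(z) = C1 - cos(k*z)


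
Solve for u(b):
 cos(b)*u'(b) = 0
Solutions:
 u(b) = C1


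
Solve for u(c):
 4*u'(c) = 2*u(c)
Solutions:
 u(c) = C1*exp(c/2)


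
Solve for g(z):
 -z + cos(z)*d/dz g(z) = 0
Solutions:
 g(z) = C1 + Integral(z/cos(z), z)


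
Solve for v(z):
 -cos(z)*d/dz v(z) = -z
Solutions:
 v(z) = C1 + Integral(z/cos(z), z)


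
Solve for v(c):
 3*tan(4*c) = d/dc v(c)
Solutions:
 v(c) = C1 - 3*log(cos(4*c))/4


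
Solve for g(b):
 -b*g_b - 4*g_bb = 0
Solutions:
 g(b) = C1 + C2*erf(sqrt(2)*b/4)


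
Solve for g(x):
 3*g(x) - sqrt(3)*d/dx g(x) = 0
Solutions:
 g(x) = C1*exp(sqrt(3)*x)


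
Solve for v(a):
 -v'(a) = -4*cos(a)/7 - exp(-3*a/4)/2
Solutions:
 v(a) = C1 + 4*sin(a)/7 - 2*exp(-3*a/4)/3


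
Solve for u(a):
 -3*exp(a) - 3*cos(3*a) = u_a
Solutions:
 u(a) = C1 - 3*exp(a) - sin(3*a)


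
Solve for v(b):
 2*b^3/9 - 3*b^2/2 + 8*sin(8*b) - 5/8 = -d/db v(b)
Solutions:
 v(b) = C1 - b^4/18 + b^3/2 + 5*b/8 + cos(8*b)


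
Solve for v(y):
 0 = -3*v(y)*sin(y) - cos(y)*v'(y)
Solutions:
 v(y) = C1*cos(y)^3


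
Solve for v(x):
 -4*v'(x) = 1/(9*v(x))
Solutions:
 v(x) = -sqrt(C1 - 2*x)/6
 v(x) = sqrt(C1 - 2*x)/6


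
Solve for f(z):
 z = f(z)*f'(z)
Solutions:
 f(z) = -sqrt(C1 + z^2)
 f(z) = sqrt(C1 + z^2)


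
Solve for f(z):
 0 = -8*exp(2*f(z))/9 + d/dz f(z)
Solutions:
 f(z) = log(-sqrt(-1/(C1 + 8*z))) - log(2)/2 + log(3)
 f(z) = log(-1/(C1 + 8*z))/2 - log(2)/2 + log(3)


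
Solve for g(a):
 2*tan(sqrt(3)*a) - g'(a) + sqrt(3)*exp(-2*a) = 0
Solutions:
 g(a) = C1 + sqrt(3)*log(tan(sqrt(3)*a)^2 + 1)/3 - sqrt(3)*exp(-2*a)/2


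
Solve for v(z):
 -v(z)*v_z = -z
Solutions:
 v(z) = -sqrt(C1 + z^2)
 v(z) = sqrt(C1 + z^2)


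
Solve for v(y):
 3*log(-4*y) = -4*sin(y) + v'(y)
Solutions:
 v(y) = C1 + 3*y*log(-y) - 3*y + 6*y*log(2) - 4*cos(y)


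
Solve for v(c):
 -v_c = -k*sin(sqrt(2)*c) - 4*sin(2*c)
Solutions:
 v(c) = C1 - sqrt(2)*k*cos(sqrt(2)*c)/2 - 2*cos(2*c)


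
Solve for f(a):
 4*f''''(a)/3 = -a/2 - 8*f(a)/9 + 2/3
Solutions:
 f(a) = -9*a/16 + (C1*sin(6^(3/4)*a/6) + C2*cos(6^(3/4)*a/6))*exp(-6^(3/4)*a/6) + (C3*sin(6^(3/4)*a/6) + C4*cos(6^(3/4)*a/6))*exp(6^(3/4)*a/6) + 3/4


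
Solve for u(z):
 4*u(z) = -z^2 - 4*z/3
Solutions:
 u(z) = z*(-3*z - 4)/12


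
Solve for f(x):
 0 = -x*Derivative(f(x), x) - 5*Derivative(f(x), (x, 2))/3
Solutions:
 f(x) = C1 + C2*erf(sqrt(30)*x/10)


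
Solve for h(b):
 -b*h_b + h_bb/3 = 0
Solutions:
 h(b) = C1 + C2*erfi(sqrt(6)*b/2)


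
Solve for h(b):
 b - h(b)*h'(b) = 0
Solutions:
 h(b) = -sqrt(C1 + b^2)
 h(b) = sqrt(C1 + b^2)


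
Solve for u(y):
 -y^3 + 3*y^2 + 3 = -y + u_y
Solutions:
 u(y) = C1 - y^4/4 + y^3 + y^2/2 + 3*y


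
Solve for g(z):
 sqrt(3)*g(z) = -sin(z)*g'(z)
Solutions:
 g(z) = C1*(cos(z) + 1)^(sqrt(3)/2)/(cos(z) - 1)^(sqrt(3)/2)


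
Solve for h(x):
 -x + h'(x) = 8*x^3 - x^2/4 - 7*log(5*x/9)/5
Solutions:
 h(x) = C1 + 2*x^4 - x^3/12 + x^2/2 - 7*x*log(x)/5 - 7*x*log(5)/5 + 7*x/5 + 14*x*log(3)/5


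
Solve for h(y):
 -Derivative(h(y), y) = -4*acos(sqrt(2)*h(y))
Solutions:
 Integral(1/acos(sqrt(2)*_y), (_y, h(y))) = C1 + 4*y


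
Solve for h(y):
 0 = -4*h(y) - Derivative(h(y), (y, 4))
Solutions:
 h(y) = (C1*sin(y) + C2*cos(y))*exp(-y) + (C3*sin(y) + C4*cos(y))*exp(y)


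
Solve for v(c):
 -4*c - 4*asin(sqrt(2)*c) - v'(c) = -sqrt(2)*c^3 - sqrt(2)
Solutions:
 v(c) = C1 + sqrt(2)*c^4/4 - 2*c^2 - 4*c*asin(sqrt(2)*c) + sqrt(2)*c - 2*sqrt(2)*sqrt(1 - 2*c^2)


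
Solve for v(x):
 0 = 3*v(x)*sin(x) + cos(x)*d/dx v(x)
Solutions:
 v(x) = C1*cos(x)^3


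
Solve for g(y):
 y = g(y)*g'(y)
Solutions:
 g(y) = -sqrt(C1 + y^2)
 g(y) = sqrt(C1 + y^2)


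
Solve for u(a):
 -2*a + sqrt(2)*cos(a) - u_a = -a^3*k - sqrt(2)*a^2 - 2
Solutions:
 u(a) = C1 + a^4*k/4 + sqrt(2)*a^3/3 - a^2 + 2*a + sqrt(2)*sin(a)


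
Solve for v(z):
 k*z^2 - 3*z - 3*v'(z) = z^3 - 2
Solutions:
 v(z) = C1 + k*z^3/9 - z^4/12 - z^2/2 + 2*z/3


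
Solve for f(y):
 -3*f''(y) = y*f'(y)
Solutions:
 f(y) = C1 + C2*erf(sqrt(6)*y/6)


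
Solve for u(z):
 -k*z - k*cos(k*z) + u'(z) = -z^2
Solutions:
 u(z) = C1 + k*z^2/2 - z^3/3 + sin(k*z)


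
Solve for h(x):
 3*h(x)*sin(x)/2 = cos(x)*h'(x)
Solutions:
 h(x) = C1/cos(x)^(3/2)


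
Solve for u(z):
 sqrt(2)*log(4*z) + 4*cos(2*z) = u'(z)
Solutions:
 u(z) = C1 + sqrt(2)*z*(log(z) - 1) + 2*sqrt(2)*z*log(2) + 2*sin(2*z)


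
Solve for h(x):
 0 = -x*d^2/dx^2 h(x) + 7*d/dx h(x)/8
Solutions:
 h(x) = C1 + C2*x^(15/8)


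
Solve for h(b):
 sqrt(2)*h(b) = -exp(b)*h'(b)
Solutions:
 h(b) = C1*exp(sqrt(2)*exp(-b))


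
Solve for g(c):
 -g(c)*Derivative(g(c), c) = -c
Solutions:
 g(c) = -sqrt(C1 + c^2)
 g(c) = sqrt(C1 + c^2)


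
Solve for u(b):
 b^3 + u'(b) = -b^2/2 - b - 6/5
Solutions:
 u(b) = C1 - b^4/4 - b^3/6 - b^2/2 - 6*b/5


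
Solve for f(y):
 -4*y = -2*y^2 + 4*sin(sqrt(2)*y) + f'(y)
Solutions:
 f(y) = C1 + 2*y^3/3 - 2*y^2 + 2*sqrt(2)*cos(sqrt(2)*y)


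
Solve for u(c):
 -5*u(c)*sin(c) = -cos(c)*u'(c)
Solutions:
 u(c) = C1/cos(c)^5


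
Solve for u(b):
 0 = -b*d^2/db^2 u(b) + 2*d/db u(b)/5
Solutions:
 u(b) = C1 + C2*b^(7/5)


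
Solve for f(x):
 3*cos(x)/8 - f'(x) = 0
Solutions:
 f(x) = C1 + 3*sin(x)/8


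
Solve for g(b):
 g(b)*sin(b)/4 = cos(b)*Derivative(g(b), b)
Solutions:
 g(b) = C1/cos(b)^(1/4)


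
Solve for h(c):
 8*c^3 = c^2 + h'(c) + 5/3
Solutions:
 h(c) = C1 + 2*c^4 - c^3/3 - 5*c/3


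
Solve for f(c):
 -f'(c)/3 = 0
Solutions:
 f(c) = C1


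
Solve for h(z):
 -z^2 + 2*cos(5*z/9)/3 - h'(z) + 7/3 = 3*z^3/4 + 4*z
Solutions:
 h(z) = C1 - 3*z^4/16 - z^3/3 - 2*z^2 + 7*z/3 + 6*sin(5*z/9)/5


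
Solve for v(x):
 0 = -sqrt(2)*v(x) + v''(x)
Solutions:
 v(x) = C1*exp(-2^(1/4)*x) + C2*exp(2^(1/4)*x)


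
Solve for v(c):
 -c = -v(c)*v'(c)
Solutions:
 v(c) = -sqrt(C1 + c^2)
 v(c) = sqrt(C1 + c^2)


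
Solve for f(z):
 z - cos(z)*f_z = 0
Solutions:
 f(z) = C1 + Integral(z/cos(z), z)


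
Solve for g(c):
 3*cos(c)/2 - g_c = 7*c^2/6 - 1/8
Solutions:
 g(c) = C1 - 7*c^3/18 + c/8 + 3*sin(c)/2


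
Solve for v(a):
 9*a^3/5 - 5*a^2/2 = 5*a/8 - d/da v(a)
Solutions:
 v(a) = C1 - 9*a^4/20 + 5*a^3/6 + 5*a^2/16


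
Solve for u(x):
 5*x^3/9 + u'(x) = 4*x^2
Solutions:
 u(x) = C1 - 5*x^4/36 + 4*x^3/3


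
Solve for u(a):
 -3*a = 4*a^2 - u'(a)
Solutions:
 u(a) = C1 + 4*a^3/3 + 3*a^2/2


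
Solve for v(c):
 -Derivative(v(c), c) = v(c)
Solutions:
 v(c) = C1*exp(-c)


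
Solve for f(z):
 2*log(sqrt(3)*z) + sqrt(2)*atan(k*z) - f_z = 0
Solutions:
 f(z) = C1 + 2*z*log(z) - 2*z + z*log(3) + sqrt(2)*Piecewise((z*atan(k*z) - log(k^2*z^2 + 1)/(2*k), Ne(k, 0)), (0, True))


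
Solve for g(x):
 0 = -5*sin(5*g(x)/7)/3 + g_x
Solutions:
 -5*x/3 + 7*log(cos(5*g(x)/7) - 1)/10 - 7*log(cos(5*g(x)/7) + 1)/10 = C1


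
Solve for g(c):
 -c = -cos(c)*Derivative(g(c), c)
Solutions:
 g(c) = C1 + Integral(c/cos(c), c)


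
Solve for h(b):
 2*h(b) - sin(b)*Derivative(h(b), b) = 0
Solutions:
 h(b) = C1*(cos(b) - 1)/(cos(b) + 1)


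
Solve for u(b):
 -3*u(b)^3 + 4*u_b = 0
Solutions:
 u(b) = -sqrt(2)*sqrt(-1/(C1 + 3*b))
 u(b) = sqrt(2)*sqrt(-1/(C1 + 3*b))


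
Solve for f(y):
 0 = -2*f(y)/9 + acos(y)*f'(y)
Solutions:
 f(y) = C1*exp(2*Integral(1/acos(y), y)/9)


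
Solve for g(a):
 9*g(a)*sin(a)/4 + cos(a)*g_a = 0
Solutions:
 g(a) = C1*cos(a)^(9/4)


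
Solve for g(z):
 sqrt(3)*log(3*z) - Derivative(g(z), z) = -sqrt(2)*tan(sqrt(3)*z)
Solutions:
 g(z) = C1 + sqrt(3)*z*(log(z) - 1) + sqrt(3)*z*log(3) - sqrt(6)*log(cos(sqrt(3)*z))/3


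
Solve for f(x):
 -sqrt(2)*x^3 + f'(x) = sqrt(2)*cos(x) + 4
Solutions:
 f(x) = C1 + sqrt(2)*x^4/4 + 4*x + sqrt(2)*sin(x)


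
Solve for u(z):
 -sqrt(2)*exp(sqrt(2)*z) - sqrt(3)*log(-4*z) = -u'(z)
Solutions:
 u(z) = C1 + sqrt(3)*z*log(-z) + sqrt(3)*z*(-1 + 2*log(2)) + exp(sqrt(2)*z)


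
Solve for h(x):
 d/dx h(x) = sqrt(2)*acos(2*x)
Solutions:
 h(x) = C1 + sqrt(2)*(x*acos(2*x) - sqrt(1 - 4*x^2)/2)


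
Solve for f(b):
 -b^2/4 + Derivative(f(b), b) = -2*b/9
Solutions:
 f(b) = C1 + b^3/12 - b^2/9


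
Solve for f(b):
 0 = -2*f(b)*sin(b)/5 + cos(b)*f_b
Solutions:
 f(b) = C1/cos(b)^(2/5)


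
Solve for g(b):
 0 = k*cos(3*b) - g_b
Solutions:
 g(b) = C1 + k*sin(3*b)/3


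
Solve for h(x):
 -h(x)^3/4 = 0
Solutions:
 h(x) = 0


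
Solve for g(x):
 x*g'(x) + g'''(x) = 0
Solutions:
 g(x) = C1 + Integral(C2*airyai(-x) + C3*airybi(-x), x)


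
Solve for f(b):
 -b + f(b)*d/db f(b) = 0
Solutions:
 f(b) = -sqrt(C1 + b^2)
 f(b) = sqrt(C1 + b^2)


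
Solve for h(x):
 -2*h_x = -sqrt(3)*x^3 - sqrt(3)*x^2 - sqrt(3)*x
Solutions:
 h(x) = C1 + sqrt(3)*x^4/8 + sqrt(3)*x^3/6 + sqrt(3)*x^2/4


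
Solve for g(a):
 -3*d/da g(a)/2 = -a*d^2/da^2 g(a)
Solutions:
 g(a) = C1 + C2*a^(5/2)


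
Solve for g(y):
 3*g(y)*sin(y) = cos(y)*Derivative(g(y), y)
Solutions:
 g(y) = C1/cos(y)^3


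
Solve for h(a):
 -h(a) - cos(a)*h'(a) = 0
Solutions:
 h(a) = C1*sqrt(sin(a) - 1)/sqrt(sin(a) + 1)


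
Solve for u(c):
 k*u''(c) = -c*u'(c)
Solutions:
 u(c) = C1 + C2*sqrt(k)*erf(sqrt(2)*c*sqrt(1/k)/2)


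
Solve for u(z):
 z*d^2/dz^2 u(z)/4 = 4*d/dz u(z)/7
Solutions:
 u(z) = C1 + C2*z^(23/7)


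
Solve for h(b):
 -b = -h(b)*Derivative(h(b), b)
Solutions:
 h(b) = -sqrt(C1 + b^2)
 h(b) = sqrt(C1 + b^2)


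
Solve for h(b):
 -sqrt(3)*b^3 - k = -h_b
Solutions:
 h(b) = C1 + sqrt(3)*b^4/4 + b*k


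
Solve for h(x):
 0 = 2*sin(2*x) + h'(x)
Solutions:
 h(x) = C1 + cos(2*x)


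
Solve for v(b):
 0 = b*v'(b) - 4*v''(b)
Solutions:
 v(b) = C1 + C2*erfi(sqrt(2)*b/4)


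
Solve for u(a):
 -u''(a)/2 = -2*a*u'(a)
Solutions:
 u(a) = C1 + C2*erfi(sqrt(2)*a)


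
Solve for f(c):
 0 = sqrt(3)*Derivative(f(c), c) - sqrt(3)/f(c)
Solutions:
 f(c) = -sqrt(C1 + 2*c)
 f(c) = sqrt(C1 + 2*c)


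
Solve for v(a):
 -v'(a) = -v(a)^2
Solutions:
 v(a) = -1/(C1 + a)


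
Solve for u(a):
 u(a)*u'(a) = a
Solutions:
 u(a) = -sqrt(C1 + a^2)
 u(a) = sqrt(C1 + a^2)


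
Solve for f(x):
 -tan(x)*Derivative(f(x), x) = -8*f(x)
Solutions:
 f(x) = C1*sin(x)^8


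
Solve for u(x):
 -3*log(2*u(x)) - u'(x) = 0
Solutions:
 Integral(1/(log(_y) + log(2)), (_y, u(x)))/3 = C1 - x


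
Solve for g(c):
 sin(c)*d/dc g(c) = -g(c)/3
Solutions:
 g(c) = C1*(cos(c) + 1)^(1/6)/(cos(c) - 1)^(1/6)


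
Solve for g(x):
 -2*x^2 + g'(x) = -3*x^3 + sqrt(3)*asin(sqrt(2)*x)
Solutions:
 g(x) = C1 - 3*x^4/4 + 2*x^3/3 + sqrt(3)*(x*asin(sqrt(2)*x) + sqrt(2)*sqrt(1 - 2*x^2)/2)


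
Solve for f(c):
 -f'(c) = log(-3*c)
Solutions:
 f(c) = C1 - c*log(-c) + c*(1 - log(3))


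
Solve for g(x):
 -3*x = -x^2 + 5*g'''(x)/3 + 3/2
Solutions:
 g(x) = C1 + C2*x + C3*x^2 + x^5/100 - 3*x^4/40 - 3*x^3/20


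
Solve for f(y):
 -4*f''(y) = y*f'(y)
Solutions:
 f(y) = C1 + C2*erf(sqrt(2)*y/4)


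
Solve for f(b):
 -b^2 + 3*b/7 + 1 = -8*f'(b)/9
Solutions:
 f(b) = C1 + 3*b^3/8 - 27*b^2/112 - 9*b/8


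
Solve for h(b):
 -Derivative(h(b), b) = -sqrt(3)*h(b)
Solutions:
 h(b) = C1*exp(sqrt(3)*b)


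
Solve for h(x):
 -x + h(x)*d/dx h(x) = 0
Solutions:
 h(x) = -sqrt(C1 + x^2)
 h(x) = sqrt(C1 + x^2)


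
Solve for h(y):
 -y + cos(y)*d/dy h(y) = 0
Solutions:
 h(y) = C1 + Integral(y/cos(y), y)


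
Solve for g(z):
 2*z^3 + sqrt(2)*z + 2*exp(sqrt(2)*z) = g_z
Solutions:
 g(z) = C1 + z^4/2 + sqrt(2)*z^2/2 + sqrt(2)*exp(sqrt(2)*z)


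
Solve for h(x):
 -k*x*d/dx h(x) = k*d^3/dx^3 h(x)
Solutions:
 h(x) = C1 + Integral(C2*airyai(-x) + C3*airybi(-x), x)


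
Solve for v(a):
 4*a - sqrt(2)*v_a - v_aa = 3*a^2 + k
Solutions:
 v(a) = C1 + C2*exp(-sqrt(2)*a) - sqrt(2)*a^3/2 + sqrt(2)*a^2 + 3*a^2/2 - sqrt(2)*a*k/2 - 3*sqrt(2)*a/2 - 2*a


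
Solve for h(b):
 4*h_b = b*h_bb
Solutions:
 h(b) = C1 + C2*b^5


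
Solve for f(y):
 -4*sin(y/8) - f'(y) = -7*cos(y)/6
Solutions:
 f(y) = C1 + 7*sin(y)/6 + 32*cos(y/8)


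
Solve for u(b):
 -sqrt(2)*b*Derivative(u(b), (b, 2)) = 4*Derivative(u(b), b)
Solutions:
 u(b) = C1 + C2*b^(1 - 2*sqrt(2))


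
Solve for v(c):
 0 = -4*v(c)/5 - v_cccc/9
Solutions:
 v(c) = (C1*sin(sqrt(3)*5^(3/4)*c/5) + C2*cos(sqrt(3)*5^(3/4)*c/5))*exp(-sqrt(3)*5^(3/4)*c/5) + (C3*sin(sqrt(3)*5^(3/4)*c/5) + C4*cos(sqrt(3)*5^(3/4)*c/5))*exp(sqrt(3)*5^(3/4)*c/5)


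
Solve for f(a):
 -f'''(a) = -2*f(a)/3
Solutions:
 f(a) = C3*exp(2^(1/3)*3^(2/3)*a/3) + (C1*sin(2^(1/3)*3^(1/6)*a/2) + C2*cos(2^(1/3)*3^(1/6)*a/2))*exp(-2^(1/3)*3^(2/3)*a/6)


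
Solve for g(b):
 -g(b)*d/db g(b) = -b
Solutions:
 g(b) = -sqrt(C1 + b^2)
 g(b) = sqrt(C1 + b^2)


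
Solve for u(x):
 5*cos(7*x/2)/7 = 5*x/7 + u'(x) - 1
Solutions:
 u(x) = C1 - 5*x^2/14 + x + 10*sin(7*x/2)/49


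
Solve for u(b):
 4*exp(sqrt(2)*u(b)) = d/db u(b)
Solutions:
 u(b) = sqrt(2)*(2*log(-1/(C1 + 4*b)) - log(2))/4


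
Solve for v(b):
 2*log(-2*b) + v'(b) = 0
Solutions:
 v(b) = C1 - 2*b*log(-b) + 2*b*(1 - log(2))


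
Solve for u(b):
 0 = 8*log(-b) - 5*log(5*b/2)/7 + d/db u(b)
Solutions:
 u(b) = C1 - 51*b*log(b)/7 + b*(-5*log(2)/7 + 5*log(5)/7 + 51/7 - 8*I*pi)
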